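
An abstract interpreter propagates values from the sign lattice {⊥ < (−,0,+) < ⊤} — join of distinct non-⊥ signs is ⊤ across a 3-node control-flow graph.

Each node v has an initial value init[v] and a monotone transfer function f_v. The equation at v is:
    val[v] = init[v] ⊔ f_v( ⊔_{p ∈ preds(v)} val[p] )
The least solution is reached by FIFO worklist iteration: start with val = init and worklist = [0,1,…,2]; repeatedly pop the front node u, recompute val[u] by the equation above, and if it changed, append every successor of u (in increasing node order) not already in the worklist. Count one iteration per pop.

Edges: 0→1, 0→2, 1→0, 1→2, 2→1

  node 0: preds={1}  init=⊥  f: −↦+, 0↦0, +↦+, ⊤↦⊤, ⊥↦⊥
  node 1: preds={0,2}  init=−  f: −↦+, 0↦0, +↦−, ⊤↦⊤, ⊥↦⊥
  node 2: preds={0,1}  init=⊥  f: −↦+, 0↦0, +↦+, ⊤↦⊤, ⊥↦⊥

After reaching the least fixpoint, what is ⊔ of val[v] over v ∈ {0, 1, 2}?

⊤

Trace (7 dequeues):
  [1] u=0 | in − | out + | prev ⊥ | push {}
  [2] u=1 | in + | out − | ==
  [3] u=2 | in ⊤ | out ⊤ | prev ⊥ | push {1}
  [4] u=1 | in ⊤ | out ⊤ | prev − | push {0,2}
  [5] u=0 | in ⊤ | out ⊤ | prev + | push {1}
  [6] u=2 | in ⊤ | out ⊤ | ==
  [7] u=1 | in ⊤ | out ⊤ | ==

Converged values:
  [0] ⊤
  [1] ⊤
  [2] ⊤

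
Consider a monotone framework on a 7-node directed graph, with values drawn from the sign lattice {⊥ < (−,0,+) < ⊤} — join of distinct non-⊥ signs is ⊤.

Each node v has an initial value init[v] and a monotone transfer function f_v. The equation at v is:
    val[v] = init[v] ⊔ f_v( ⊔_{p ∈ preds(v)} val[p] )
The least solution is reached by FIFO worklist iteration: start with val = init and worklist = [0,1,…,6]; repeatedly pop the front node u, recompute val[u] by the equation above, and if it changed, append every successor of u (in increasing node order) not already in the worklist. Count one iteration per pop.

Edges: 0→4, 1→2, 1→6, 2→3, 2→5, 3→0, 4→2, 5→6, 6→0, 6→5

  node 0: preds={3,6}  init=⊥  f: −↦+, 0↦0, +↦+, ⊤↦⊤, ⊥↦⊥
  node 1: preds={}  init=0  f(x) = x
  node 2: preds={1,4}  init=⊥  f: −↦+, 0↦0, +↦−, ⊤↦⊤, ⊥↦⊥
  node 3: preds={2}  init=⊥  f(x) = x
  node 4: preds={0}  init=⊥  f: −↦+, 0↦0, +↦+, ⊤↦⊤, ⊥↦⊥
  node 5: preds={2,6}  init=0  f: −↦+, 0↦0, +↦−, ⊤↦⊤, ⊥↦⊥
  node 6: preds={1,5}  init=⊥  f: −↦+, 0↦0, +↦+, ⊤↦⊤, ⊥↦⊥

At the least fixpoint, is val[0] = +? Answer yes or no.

no

Worklist (11 pops):
  #1 pop 0: in=⊥ → ⊥ (no change)
  #2 pop 1: in=⊥ → 0 (no change)
  #3 pop 2: in=0 → 0 (was ⊥); enqueue []
  #4 pop 3: in=0 → 0 (was ⊥); enqueue [0]
  #5 pop 4: in=⊥ → ⊥ (no change)
  #6 pop 5: in=0 → 0 (no change)
  #7 pop 6: in=0 → 0 (was ⊥); enqueue [5]
  #8 pop 0: in=0 → 0 (was ⊥); enqueue [4]
  #9 pop 5: in=0 → 0 (no change)
  #10 pop 4: in=0 → 0 (was ⊥); enqueue [2]
  #11 pop 2: in=0 → 0 (no change)

Fixpoint:
  val[0] = 0
  val[1] = 0
  val[2] = 0
  val[3] = 0
  val[4] = 0
  val[5] = 0
  val[6] = 0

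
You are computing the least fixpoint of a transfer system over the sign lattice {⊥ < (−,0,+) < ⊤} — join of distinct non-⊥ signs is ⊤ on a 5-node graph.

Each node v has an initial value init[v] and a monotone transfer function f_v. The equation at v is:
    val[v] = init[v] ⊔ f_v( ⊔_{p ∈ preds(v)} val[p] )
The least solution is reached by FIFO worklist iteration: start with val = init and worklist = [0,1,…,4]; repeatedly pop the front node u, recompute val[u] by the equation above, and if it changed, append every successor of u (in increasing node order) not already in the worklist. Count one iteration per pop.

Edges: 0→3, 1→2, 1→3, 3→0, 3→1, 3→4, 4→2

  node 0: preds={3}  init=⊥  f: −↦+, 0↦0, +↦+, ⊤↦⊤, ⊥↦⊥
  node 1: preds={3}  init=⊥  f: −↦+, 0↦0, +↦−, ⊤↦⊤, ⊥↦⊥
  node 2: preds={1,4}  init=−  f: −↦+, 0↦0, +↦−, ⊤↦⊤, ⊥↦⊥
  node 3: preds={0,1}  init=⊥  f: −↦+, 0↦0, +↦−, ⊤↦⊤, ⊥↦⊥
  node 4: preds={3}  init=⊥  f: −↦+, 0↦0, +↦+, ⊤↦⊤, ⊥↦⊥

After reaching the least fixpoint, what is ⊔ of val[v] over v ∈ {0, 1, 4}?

Trace (5 dequeues):
  [1] u=0 | in ⊥ | out ⊥ | ==
  [2] u=1 | in ⊥ | out ⊥ | ==
  [3] u=2 | in ⊥ | out − | ==
  [4] u=3 | in ⊥ | out ⊥ | ==
  [5] u=4 | in ⊥ | out ⊥ | ==

Converged values:
  [0] ⊥
  [1] ⊥
  [2] −
  [3] ⊥
  [4] ⊥

⊥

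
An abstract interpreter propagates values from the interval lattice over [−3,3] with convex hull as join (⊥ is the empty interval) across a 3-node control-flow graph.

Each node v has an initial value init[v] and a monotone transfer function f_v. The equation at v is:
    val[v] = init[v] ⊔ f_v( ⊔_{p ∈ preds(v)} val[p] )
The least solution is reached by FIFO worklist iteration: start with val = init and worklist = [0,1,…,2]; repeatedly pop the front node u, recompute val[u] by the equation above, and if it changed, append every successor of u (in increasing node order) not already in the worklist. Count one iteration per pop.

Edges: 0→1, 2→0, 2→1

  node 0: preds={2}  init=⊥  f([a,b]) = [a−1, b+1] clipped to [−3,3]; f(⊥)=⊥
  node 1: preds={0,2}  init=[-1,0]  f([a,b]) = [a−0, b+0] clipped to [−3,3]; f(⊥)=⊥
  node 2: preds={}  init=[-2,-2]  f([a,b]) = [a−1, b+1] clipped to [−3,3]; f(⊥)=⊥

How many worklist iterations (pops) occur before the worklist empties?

3

Worklist (3 pops):
  #1 pop 0: in=[-2,-2] → [-3,-1] (was ⊥); enqueue []
  #2 pop 1: in=[-3,-1] → [-3,0] (was [-1,0]); enqueue []
  #3 pop 2: in=⊥ → [-2,-2] (no change)

Fixpoint:
  val[0] = [-3,-1]
  val[1] = [-3,0]
  val[2] = [-2,-2]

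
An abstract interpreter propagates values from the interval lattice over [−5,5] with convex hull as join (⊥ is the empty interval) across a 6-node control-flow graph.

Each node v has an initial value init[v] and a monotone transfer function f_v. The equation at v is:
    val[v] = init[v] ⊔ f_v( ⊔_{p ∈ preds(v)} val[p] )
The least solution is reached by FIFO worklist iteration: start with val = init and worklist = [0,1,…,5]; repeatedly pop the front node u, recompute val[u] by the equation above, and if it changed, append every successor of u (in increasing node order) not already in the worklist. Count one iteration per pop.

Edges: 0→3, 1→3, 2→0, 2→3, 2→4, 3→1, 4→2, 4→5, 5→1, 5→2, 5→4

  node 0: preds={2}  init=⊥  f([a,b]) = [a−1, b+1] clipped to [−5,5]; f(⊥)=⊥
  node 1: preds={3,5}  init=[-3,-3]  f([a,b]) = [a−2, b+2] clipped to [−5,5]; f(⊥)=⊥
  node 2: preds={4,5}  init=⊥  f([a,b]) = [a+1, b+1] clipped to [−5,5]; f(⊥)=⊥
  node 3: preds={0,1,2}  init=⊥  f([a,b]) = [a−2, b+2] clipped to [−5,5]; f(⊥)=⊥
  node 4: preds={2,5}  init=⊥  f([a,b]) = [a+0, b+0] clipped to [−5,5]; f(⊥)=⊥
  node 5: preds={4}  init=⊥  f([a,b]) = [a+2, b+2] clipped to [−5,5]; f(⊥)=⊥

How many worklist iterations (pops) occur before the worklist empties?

11

Worklist (11 pops):
  #1 pop 0: in=⊥ → ⊥ (no change)
  #2 pop 1: in=⊥ → [-3,-3] (no change)
  #3 pop 2: in=⊥ → ⊥ (no change)
  #4 pop 3: in=[-3,-3] → [-5,-1] (was ⊥); enqueue [1]
  #5 pop 4: in=⊥ → ⊥ (no change)
  #6 pop 5: in=⊥ → ⊥ (no change)
  #7 pop 1: in=[-5,-1] → [-5,1] (was [-3,-3]); enqueue [3]
  #8 pop 3: in=[-5,1] → [-5,3] (was [-5,-1]); enqueue [1]
  #9 pop 1: in=[-5,3] → [-5,5] (was [-5,1]); enqueue [3]
  #10 pop 3: in=[-5,5] → [-5,5] (was [-5,3]); enqueue [1]
  #11 pop 1: in=[-5,5] → [-5,5] (no change)

Fixpoint:
  val[0] = ⊥
  val[1] = [-5,5]
  val[2] = ⊥
  val[3] = [-5,5]
  val[4] = ⊥
  val[5] = ⊥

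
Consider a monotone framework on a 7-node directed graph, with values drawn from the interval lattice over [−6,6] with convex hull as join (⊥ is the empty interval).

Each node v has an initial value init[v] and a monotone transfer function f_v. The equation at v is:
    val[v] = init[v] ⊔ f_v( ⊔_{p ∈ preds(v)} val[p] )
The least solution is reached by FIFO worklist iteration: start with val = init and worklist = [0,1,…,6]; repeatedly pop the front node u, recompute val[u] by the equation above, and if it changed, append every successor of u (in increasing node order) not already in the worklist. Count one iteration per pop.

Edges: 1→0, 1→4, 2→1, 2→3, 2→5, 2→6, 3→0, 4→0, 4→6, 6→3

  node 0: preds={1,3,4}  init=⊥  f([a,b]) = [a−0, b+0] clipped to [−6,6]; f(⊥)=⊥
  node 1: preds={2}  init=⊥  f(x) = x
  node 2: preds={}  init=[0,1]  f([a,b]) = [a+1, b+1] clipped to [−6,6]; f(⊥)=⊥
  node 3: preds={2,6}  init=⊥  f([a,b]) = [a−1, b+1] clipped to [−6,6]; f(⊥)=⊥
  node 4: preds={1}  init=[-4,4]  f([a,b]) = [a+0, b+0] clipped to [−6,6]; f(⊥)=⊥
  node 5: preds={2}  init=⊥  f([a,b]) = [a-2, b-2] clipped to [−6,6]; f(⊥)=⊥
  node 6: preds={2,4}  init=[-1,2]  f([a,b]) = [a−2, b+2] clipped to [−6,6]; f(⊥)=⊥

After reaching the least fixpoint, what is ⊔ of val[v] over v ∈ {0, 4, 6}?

Worklist (10 pops):
  #1 pop 0: in=[-4,4] → [-4,4] (was ⊥); enqueue []
  #2 pop 1: in=[0,1] → [0,1] (was ⊥); enqueue [0]
  #3 pop 2: in=⊥ → [0,1] (no change)
  #4 pop 3: in=[-1,2] → [-2,3] (was ⊥); enqueue []
  #5 pop 4: in=[0,1] → [-4,4] (no change)
  #6 pop 5: in=[0,1] → [-2,-1] (was ⊥); enqueue []
  #7 pop 6: in=[-4,4] → [-6,6] (was [-1,2]); enqueue [3]
  #8 pop 0: in=[-4,4] → [-4,4] (no change)
  #9 pop 3: in=[-6,6] → [-6,6] (was [-2,3]); enqueue [0]
  #10 pop 0: in=[-6,6] → [-6,6] (was [-4,4]); enqueue []

Fixpoint:
  val[0] = [-6,6]
  val[1] = [0,1]
  val[2] = [0,1]
  val[3] = [-6,6]
  val[4] = [-4,4]
  val[5] = [-2,-1]
  val[6] = [-6,6]

[-6,6]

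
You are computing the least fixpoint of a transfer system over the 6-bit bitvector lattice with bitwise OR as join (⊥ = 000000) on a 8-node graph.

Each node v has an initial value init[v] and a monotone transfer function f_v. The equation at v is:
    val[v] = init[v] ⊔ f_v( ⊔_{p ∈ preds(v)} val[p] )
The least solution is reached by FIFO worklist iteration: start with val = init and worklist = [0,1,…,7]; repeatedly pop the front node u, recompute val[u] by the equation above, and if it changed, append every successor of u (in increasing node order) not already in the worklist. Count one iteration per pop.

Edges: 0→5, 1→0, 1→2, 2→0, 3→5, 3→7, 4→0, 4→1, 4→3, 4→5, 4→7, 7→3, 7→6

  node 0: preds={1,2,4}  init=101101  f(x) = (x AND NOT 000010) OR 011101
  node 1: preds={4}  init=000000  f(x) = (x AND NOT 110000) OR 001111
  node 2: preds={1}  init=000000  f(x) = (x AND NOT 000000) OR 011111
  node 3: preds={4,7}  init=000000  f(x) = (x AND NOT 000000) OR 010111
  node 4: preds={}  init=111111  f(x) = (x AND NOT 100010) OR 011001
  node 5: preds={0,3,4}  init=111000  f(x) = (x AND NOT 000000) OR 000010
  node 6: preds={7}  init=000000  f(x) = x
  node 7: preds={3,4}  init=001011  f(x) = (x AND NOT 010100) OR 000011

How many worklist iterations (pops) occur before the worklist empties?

11

Iteration log — 11 steps:
  step 1. node 0  ⊔preds=111111  new=111101  old=101101  +wl: 
  step 2. node 1  ⊔preds=111111  new=001111  old=000000  +wl: 0
  step 3. node 2  ⊔preds=001111  new=011111  old=000000  +wl: 
  step 4. node 3  ⊔preds=111111  new=111111  old=000000  +wl: 
  step 5. node 4  ⊔preds=000000  new=111111  stable
  step 6. node 5  ⊔preds=111111  new=111111  old=111000  +wl: 
  step 7. node 6  ⊔preds=001011  new=001011  old=000000  +wl: 
  step 8. node 7  ⊔preds=111111  new=101011  old=001011  +wl: 3,6
  step 9. node 0  ⊔preds=111111  new=111101  stable
  step 10. node 3  ⊔preds=111111  new=111111  stable
  step 11. node 6  ⊔preds=101011  new=101011  old=001011  +wl: 

Least fixpoint reached:
  node 0: 111101
  node 1: 001111
  node 2: 011111
  node 3: 111111
  node 4: 111111
  node 5: 111111
  node 6: 101011
  node 7: 101011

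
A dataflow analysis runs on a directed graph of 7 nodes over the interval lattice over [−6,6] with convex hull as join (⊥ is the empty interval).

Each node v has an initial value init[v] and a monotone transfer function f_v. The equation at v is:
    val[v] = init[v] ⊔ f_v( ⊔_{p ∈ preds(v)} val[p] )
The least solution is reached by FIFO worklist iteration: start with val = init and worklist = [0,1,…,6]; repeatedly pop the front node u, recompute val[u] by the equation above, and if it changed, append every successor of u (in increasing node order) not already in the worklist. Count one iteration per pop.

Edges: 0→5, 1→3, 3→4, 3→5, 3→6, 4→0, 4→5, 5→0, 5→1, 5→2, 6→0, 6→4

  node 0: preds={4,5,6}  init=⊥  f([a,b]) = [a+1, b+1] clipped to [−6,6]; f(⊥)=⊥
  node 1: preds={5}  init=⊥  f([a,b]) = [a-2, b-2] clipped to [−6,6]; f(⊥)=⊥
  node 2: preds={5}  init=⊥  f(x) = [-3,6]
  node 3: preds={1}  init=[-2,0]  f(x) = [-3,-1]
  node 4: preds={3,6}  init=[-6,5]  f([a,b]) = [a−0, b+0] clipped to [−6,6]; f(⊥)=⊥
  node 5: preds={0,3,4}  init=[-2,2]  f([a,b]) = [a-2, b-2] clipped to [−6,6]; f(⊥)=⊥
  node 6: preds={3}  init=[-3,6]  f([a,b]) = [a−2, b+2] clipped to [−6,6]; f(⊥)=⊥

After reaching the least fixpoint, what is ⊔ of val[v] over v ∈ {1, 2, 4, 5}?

[-6,6]

Trace (12 dequeues):
  [1] u=0 | in [-6,6] | out [-5,6] | prev ⊥ | push {}
  [2] u=1 | in [-2,2] | out [-4,0] | prev ⊥ | push {}
  [3] u=2 | in [-2,2] | out [-3,6] | prev ⊥ | push {}
  [4] u=3 | in [-4,0] | out [-3,0] | prev [-2,0] | push {}
  [5] u=4 | in [-3,6] | out [-6,6] | prev [-6,5] | push {0}
  [6] u=5 | in [-6,6] | out [-6,4] | prev [-2,2] | push {1,2}
  [7] u=6 | in [-3,0] | out [-5,6] | prev [-3,6] | push {4}
  [8] u=0 | in [-6,6] | out [-5,6] | ==
  [9] u=1 | in [-6,4] | out [-6,2] | prev [-4,0] | push {3}
  [10] u=2 | in [-6,4] | out [-3,6] | ==
  [11] u=4 | in [-5,6] | out [-6,6] | ==
  [12] u=3 | in [-6,2] | out [-3,0] | ==

Converged values:
  [0] [-5,6]
  [1] [-6,2]
  [2] [-3,6]
  [3] [-3,0]
  [4] [-6,6]
  [5] [-6,4]
  [6] [-5,6]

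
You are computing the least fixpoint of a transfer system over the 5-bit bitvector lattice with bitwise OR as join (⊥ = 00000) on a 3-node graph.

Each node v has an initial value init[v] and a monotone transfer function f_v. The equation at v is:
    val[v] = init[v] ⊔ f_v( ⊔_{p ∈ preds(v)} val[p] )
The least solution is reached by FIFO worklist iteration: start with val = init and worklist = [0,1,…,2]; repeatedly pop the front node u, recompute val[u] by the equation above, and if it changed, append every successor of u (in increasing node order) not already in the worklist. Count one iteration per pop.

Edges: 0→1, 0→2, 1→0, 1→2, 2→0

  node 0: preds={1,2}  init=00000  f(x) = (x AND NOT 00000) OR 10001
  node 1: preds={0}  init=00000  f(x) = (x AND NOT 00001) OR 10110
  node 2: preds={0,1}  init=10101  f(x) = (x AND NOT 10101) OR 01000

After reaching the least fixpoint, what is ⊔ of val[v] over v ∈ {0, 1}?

Trace (7 dequeues):
  [1] u=0 | in 10101 | out 10101 | prev 00000 | push {}
  [2] u=1 | in 10101 | out 10110 | prev 00000 | push {0}
  [3] u=2 | in 10111 | out 11111 | prev 10101 | push {}
  [4] u=0 | in 11111 | out 11111 | prev 10101 | push {1,2}
  [5] u=1 | in 11111 | out 11110 | prev 10110 | push {0}
  [6] u=2 | in 11111 | out 11111 | ==
  [7] u=0 | in 11111 | out 11111 | ==

Converged values:
  [0] 11111
  [1] 11110
  [2] 11111

11111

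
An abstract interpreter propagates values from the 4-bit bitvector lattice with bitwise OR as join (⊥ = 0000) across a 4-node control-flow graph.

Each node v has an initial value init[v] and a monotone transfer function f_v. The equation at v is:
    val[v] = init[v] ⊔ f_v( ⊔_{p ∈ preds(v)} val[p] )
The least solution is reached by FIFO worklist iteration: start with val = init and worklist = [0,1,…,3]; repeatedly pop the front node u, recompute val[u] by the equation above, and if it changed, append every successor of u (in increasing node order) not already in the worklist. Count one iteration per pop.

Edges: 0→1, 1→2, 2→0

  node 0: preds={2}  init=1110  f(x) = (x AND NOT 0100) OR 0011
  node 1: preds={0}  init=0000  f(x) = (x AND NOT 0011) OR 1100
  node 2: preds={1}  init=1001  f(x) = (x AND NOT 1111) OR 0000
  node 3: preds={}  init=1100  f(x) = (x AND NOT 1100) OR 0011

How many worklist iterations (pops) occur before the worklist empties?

4

Trace (4 dequeues):
  [1] u=0 | in 1001 | out 1111 | prev 1110 | push {}
  [2] u=1 | in 1111 | out 1100 | prev 0000 | push {}
  [3] u=2 | in 1100 | out 1001 | ==
  [4] u=3 | in 0000 | out 1111 | prev 1100 | push {}

Converged values:
  [0] 1111
  [1] 1100
  [2] 1001
  [3] 1111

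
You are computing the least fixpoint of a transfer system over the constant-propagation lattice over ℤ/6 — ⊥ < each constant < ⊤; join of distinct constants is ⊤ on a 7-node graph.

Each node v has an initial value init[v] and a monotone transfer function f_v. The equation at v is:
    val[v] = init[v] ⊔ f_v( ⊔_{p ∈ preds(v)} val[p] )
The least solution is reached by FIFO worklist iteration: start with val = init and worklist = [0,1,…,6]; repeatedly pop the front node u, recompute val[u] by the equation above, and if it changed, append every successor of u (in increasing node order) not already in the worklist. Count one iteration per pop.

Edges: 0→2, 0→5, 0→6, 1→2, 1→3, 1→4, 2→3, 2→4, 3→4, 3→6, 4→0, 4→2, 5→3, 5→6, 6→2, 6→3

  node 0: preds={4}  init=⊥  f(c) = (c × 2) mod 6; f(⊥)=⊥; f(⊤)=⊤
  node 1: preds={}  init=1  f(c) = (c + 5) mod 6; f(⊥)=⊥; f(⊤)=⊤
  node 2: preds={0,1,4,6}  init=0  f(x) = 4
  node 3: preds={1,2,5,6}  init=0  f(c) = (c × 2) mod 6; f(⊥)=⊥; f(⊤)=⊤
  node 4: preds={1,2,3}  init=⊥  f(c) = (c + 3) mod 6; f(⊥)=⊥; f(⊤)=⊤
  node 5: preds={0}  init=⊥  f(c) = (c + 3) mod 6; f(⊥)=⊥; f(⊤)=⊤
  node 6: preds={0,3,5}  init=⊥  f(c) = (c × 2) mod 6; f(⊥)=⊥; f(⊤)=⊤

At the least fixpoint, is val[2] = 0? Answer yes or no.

no

Trace (13 dequeues):
  [1] u=0 | in ⊥ | out ⊥ | ==
  [2] u=1 | in ⊥ | out 1 | ==
  [3] u=2 | in 1 | out ⊤ | prev 0 | push {}
  [4] u=3 | in ⊤ | out ⊤ | prev 0 | push {}
  [5] u=4 | in ⊤ | out ⊤ | prev ⊥ | push {0,2}
  [6] u=5 | in ⊥ | out ⊥ | ==
  [7] u=6 | in ⊤ | out ⊤ | prev ⊥ | push {3}
  [8] u=0 | in ⊤ | out ⊤ | prev ⊥ | push {5,6}
  [9] u=2 | in ⊤ | out ⊤ | ==
  [10] u=3 | in ⊤ | out ⊤ | ==
  [11] u=5 | in ⊤ | out ⊤ | prev ⊥ | push {3}
  [12] u=6 | in ⊤ | out ⊤ | ==
  [13] u=3 | in ⊤ | out ⊤ | ==

Converged values:
  [0] ⊤
  [1] 1
  [2] ⊤
  [3] ⊤
  [4] ⊤
  [5] ⊤
  [6] ⊤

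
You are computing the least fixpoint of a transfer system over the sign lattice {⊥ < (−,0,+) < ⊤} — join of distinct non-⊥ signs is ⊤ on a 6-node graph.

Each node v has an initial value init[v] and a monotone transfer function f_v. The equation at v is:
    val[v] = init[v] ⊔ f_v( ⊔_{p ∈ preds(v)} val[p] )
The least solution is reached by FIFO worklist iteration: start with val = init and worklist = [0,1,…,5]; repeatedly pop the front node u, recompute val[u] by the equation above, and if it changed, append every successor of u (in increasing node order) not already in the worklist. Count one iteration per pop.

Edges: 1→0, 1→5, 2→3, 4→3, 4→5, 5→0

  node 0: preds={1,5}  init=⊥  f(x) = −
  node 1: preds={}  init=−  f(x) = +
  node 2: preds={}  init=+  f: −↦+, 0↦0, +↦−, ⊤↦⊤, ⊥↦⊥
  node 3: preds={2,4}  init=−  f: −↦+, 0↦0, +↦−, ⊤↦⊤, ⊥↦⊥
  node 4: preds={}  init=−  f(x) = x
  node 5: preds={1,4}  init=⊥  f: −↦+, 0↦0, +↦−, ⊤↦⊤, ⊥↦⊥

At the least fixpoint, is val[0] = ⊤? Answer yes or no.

Iteration log — 7 steps:
  step 1. node 0  ⊔preds=−  new=−  old=⊥  +wl: 
  step 2. node 1  ⊔preds=⊥  new=⊤  old=−  +wl: 0
  step 3. node 2  ⊔preds=⊥  new=+  stable
  step 4. node 3  ⊔preds=⊤  new=⊤  old=−  +wl: 
  step 5. node 4  ⊔preds=⊥  new=−  stable
  step 6. node 5  ⊔preds=⊤  new=⊤  old=⊥  +wl: 
  step 7. node 0  ⊔preds=⊤  new=−  stable

Least fixpoint reached:
  node 0: −
  node 1: ⊤
  node 2: +
  node 3: ⊤
  node 4: −
  node 5: ⊤

no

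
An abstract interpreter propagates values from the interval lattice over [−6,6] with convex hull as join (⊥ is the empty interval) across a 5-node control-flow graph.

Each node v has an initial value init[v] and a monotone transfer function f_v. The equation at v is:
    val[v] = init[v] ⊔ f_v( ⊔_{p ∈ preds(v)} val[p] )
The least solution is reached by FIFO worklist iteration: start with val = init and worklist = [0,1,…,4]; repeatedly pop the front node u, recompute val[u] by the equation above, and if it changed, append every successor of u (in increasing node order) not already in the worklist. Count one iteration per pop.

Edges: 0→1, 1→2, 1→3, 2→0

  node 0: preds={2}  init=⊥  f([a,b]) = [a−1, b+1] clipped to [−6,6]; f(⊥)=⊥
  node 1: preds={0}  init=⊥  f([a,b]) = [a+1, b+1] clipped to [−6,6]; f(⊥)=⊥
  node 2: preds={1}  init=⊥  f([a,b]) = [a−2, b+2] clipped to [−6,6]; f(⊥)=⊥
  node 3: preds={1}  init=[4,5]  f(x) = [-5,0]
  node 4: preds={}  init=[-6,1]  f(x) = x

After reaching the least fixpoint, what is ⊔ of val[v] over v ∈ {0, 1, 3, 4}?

Trace (5 dequeues):
  [1] u=0 | in ⊥ | out ⊥ | ==
  [2] u=1 | in ⊥ | out ⊥ | ==
  [3] u=2 | in ⊥ | out ⊥ | ==
  [4] u=3 | in ⊥ | out [-5,5] | prev [4,5] | push {}
  [5] u=4 | in ⊥ | out [-6,1] | ==

Converged values:
  [0] ⊥
  [1] ⊥
  [2] ⊥
  [3] [-5,5]
  [4] [-6,1]

[-6,5]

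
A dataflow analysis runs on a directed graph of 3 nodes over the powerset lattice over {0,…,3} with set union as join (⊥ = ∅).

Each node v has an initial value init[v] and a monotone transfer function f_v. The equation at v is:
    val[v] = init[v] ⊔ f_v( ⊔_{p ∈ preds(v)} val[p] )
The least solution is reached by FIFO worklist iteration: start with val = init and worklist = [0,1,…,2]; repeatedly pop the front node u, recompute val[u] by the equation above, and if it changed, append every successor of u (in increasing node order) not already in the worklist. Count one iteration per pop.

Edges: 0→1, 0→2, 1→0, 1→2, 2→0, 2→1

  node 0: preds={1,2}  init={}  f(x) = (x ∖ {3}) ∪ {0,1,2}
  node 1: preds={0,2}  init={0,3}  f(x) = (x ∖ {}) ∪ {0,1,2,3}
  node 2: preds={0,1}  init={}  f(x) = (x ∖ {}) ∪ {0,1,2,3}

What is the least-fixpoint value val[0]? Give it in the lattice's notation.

Iteration log — 5 steps:
  step 1. node 0  ⊔preds={0,3}  new={0,1,2}  old={}  +wl: 
  step 2. node 1  ⊔preds={0,1,2}  new={0,1,2,3}  old={0,3}  +wl: 0
  step 3. node 2  ⊔preds={0,1,2,3}  new={0,1,2,3}  old={}  +wl: 1
  step 4. node 0  ⊔preds={0,1,2,3}  new={0,1,2}  stable
  step 5. node 1  ⊔preds={0,1,2,3}  new={0,1,2,3}  stable

Least fixpoint reached:
  node 0: {0,1,2}
  node 1: {0,1,2,3}
  node 2: {0,1,2,3}

{0,1,2}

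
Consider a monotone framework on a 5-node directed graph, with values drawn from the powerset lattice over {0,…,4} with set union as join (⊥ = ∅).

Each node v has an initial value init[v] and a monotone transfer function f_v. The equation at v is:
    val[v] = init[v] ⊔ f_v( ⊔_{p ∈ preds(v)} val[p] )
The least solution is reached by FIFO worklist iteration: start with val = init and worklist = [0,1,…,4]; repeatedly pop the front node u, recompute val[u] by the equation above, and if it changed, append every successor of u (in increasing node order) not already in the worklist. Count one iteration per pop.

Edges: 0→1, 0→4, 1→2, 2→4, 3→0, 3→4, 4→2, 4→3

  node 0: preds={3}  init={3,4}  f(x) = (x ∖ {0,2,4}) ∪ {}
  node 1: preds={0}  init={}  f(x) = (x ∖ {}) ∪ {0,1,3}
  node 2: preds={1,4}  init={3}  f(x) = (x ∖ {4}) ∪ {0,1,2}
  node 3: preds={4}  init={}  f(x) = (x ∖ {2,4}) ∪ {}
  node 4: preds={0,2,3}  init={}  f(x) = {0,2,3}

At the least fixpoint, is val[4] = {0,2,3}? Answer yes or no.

Iteration log — 9 steps:
  step 1. node 0  ⊔preds={}  new={3,4}  stable
  step 2. node 1  ⊔preds={3,4}  new={0,1,3,4}  old={}  +wl: 
  step 3. node 2  ⊔preds={0,1,3,4}  new={0,1,2,3}  old={3}  +wl: 
  step 4. node 3  ⊔preds={}  new={}  stable
  step 5. node 4  ⊔preds={0,1,2,3,4}  new={0,2,3}  old={}  +wl: 2,3
  step 6. node 2  ⊔preds={0,1,2,3,4}  new={0,1,2,3}  stable
  step 7. node 3  ⊔preds={0,2,3}  new={0,3}  old={}  +wl: 0,4
  step 8. node 0  ⊔preds={0,3}  new={3,4}  stable
  step 9. node 4  ⊔preds={0,1,2,3,4}  new={0,2,3}  stable

Least fixpoint reached:
  node 0: {3,4}
  node 1: {0,1,3,4}
  node 2: {0,1,2,3}
  node 3: {0,3}
  node 4: {0,2,3}

yes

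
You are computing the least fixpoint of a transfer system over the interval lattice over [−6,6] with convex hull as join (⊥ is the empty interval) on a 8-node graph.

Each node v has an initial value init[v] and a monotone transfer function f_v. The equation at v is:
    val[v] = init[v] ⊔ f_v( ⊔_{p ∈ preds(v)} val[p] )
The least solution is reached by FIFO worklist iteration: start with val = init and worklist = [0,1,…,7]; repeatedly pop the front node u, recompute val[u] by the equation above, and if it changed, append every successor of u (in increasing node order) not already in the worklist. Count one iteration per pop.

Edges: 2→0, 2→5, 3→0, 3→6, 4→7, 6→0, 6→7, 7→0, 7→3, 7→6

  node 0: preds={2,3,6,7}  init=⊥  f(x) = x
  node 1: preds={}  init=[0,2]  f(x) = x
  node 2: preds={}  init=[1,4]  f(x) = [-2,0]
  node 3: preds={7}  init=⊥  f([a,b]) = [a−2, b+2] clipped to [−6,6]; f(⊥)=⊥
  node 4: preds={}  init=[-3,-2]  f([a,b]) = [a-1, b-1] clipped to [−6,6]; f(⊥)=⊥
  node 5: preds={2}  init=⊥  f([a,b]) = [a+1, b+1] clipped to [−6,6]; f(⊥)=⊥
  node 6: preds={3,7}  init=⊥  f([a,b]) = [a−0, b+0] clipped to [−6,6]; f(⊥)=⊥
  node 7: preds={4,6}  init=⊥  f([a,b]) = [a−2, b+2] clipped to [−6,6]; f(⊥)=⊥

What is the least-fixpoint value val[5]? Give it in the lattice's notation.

Worklist (21 pops):
  #1 pop 0: in=[1,4] → [1,4] (was ⊥); enqueue []
  #2 pop 1: in=⊥ → [0,2] (no change)
  #3 pop 2: in=⊥ → [-2,4] (was [1,4]); enqueue [0]
  #4 pop 3: in=⊥ → ⊥ (no change)
  #5 pop 4: in=⊥ → [-3,-2] (no change)
  #6 pop 5: in=[-2,4] → [-1,5] (was ⊥); enqueue []
  #7 pop 6: in=⊥ → ⊥ (no change)
  #8 pop 7: in=[-3,-2] → [-5,0] (was ⊥); enqueue [3,6]
  #9 pop 0: in=[-5,4] → [-5,4] (was [1,4]); enqueue []
  #10 pop 3: in=[-5,0] → [-6,2] (was ⊥); enqueue [0]
  #11 pop 6: in=[-6,2] → [-6,2] (was ⊥); enqueue [7]
  #12 pop 0: in=[-6,4] → [-6,4] (was [-5,4]); enqueue []
  #13 pop 7: in=[-6,2] → [-6,4] (was [-5,0]); enqueue [0,3,6]
  #14 pop 0: in=[-6,4] → [-6,4] (no change)
  #15 pop 3: in=[-6,4] → [-6,6] (was [-6,2]); enqueue [0]
  #16 pop 6: in=[-6,6] → [-6,6] (was [-6,2]); enqueue [7]
  #17 pop 0: in=[-6,6] → [-6,6] (was [-6,4]); enqueue []
  #18 pop 7: in=[-6,6] → [-6,6] (was [-6,4]); enqueue [0,3,6]
  #19 pop 0: in=[-6,6] → [-6,6] (no change)
  #20 pop 3: in=[-6,6] → [-6,6] (no change)
  #21 pop 6: in=[-6,6] → [-6,6] (no change)

Fixpoint:
  val[0] = [-6,6]
  val[1] = [0,2]
  val[2] = [-2,4]
  val[3] = [-6,6]
  val[4] = [-3,-2]
  val[5] = [-1,5]
  val[6] = [-6,6]
  val[7] = [-6,6]

[-1,5]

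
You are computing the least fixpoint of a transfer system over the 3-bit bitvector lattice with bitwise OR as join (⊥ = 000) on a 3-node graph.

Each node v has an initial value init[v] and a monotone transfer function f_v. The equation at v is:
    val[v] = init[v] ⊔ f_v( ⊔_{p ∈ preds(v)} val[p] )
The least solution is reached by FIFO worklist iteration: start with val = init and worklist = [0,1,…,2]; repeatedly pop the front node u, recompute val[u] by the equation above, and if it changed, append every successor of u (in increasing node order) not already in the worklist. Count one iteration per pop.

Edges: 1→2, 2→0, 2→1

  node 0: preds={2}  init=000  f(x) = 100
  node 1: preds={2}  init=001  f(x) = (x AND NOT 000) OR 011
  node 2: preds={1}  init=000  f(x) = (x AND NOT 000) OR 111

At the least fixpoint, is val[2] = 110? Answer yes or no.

no

Iteration log — 6 steps:
  step 1. node 0  ⊔preds=000  new=100  old=000  +wl: 
  step 2. node 1  ⊔preds=000  new=011  old=001  +wl: 
  step 3. node 2  ⊔preds=011  new=111  old=000  +wl: 0,1
  step 4. node 0  ⊔preds=111  new=100  stable
  step 5. node 1  ⊔preds=111  new=111  old=011  +wl: 2
  step 6. node 2  ⊔preds=111  new=111  stable

Least fixpoint reached:
  node 0: 100
  node 1: 111
  node 2: 111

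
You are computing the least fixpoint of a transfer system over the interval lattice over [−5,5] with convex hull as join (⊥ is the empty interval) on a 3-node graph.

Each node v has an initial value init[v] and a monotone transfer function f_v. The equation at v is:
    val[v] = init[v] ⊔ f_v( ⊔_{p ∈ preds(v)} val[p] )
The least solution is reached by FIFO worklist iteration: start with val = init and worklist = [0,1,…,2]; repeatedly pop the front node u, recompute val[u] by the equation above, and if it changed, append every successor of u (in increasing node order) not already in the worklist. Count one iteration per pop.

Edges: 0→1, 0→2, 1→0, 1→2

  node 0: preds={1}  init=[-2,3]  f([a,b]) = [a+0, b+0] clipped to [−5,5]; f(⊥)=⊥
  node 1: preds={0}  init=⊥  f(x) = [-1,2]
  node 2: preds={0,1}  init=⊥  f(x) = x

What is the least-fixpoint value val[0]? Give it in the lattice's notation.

Trace (4 dequeues):
  [1] u=0 | in ⊥ | out [-2,3] | ==
  [2] u=1 | in [-2,3] | out [-1,2] | prev ⊥ | push {0}
  [3] u=2 | in [-2,3] | out [-2,3] | prev ⊥ | push {}
  [4] u=0 | in [-1,2] | out [-2,3] | ==

Converged values:
  [0] [-2,3]
  [1] [-1,2]
  [2] [-2,3]

[-2,3]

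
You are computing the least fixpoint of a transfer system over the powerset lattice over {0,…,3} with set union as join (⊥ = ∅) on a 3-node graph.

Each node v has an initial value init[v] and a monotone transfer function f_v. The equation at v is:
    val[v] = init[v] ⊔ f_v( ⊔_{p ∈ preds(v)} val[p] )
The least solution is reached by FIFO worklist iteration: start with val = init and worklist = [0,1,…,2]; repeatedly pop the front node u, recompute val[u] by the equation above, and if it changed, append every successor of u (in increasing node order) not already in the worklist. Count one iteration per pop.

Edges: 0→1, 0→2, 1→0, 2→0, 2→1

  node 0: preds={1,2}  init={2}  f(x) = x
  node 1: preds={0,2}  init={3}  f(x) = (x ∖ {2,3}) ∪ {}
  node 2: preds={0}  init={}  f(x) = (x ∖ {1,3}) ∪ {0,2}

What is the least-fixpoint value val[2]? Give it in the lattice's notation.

Worklist (7 pops):
  #1 pop 0: in={3} → {2,3} (was {2}); enqueue []
  #2 pop 1: in={2,3} → {3} (no change)
  #3 pop 2: in={2,3} → {0,2} (was {}); enqueue [0,1]
  #4 pop 0: in={0,2,3} → {0,2,3} (was {2,3}); enqueue [2]
  #5 pop 1: in={0,2,3} → {0,3} (was {3}); enqueue [0]
  #6 pop 2: in={0,2,3} → {0,2} (no change)
  #7 pop 0: in={0,2,3} → {0,2,3} (no change)

Fixpoint:
  val[0] = {0,2,3}
  val[1] = {0,3}
  val[2] = {0,2}

{0,2}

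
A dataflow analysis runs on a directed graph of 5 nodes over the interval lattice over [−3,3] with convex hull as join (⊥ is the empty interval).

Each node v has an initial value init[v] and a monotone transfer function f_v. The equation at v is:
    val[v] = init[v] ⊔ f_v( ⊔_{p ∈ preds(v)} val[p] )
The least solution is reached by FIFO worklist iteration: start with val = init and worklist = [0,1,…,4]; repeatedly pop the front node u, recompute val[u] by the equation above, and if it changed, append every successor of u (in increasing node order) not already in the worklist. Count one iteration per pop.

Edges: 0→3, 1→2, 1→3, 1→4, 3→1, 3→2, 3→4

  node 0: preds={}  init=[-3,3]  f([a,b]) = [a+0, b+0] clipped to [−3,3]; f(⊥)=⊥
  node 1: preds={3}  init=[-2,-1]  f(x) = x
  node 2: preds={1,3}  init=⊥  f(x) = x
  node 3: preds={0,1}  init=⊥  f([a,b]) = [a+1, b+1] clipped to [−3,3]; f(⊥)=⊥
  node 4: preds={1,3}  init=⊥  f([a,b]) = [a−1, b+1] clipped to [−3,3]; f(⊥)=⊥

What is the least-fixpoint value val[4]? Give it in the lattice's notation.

Worklist (9 pops):
  #1 pop 0: in=⊥ → [-3,3] (no change)
  #2 pop 1: in=⊥ → [-2,-1] (no change)
  #3 pop 2: in=[-2,-1] → [-2,-1] (was ⊥); enqueue []
  #4 pop 3: in=[-3,3] → [-2,3] (was ⊥); enqueue [1,2]
  #5 pop 4: in=[-2,3] → [-3,3] (was ⊥); enqueue []
  #6 pop 1: in=[-2,3] → [-2,3] (was [-2,-1]); enqueue [3,4]
  #7 pop 2: in=[-2,3] → [-2,3] (was [-2,-1]); enqueue []
  #8 pop 3: in=[-3,3] → [-2,3] (no change)
  #9 pop 4: in=[-2,3] → [-3,3] (no change)

Fixpoint:
  val[0] = [-3,3]
  val[1] = [-2,3]
  val[2] = [-2,3]
  val[3] = [-2,3]
  val[4] = [-3,3]

[-3,3]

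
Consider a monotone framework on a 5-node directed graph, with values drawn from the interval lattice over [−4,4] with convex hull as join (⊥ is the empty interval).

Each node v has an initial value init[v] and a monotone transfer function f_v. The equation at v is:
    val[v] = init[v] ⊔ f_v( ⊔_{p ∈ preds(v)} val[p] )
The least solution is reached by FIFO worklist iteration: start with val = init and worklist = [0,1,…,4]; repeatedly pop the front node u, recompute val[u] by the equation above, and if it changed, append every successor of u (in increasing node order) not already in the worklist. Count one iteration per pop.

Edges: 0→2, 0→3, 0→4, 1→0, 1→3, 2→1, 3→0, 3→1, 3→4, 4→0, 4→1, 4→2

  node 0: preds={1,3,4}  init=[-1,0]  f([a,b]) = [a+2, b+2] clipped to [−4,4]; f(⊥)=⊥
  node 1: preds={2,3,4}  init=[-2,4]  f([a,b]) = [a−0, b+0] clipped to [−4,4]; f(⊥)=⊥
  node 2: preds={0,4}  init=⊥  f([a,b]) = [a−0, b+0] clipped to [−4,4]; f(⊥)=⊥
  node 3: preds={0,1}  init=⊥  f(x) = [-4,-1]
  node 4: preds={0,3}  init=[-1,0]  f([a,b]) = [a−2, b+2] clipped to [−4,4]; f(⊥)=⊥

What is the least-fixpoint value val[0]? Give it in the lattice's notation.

Iteration log — 11 steps:
  step 1. node 0  ⊔preds=[-2,4]  new=[-1,4]  old=[-1,0]  +wl: 
  step 2. node 1  ⊔preds=[-1,0]  new=[-2,4]  stable
  step 3. node 2  ⊔preds=[-1,4]  new=[-1,4]  old=⊥  +wl: 1
  step 4. node 3  ⊔preds=[-2,4]  new=[-4,-1]  old=⊥  +wl: 0
  step 5. node 4  ⊔preds=[-4,4]  new=[-4,4]  old=[-1,0]  +wl: 2
  step 6. node 1  ⊔preds=[-4,4]  new=[-4,4]  old=[-2,4]  +wl: 3
  step 7. node 0  ⊔preds=[-4,4]  new=[-2,4]  old=[-1,4]  +wl: 4
  step 8. node 2  ⊔preds=[-4,4]  new=[-4,4]  old=[-1,4]  +wl: 1
  step 9. node 3  ⊔preds=[-4,4]  new=[-4,-1]  stable
  step 10. node 4  ⊔preds=[-4,4]  new=[-4,4]  stable
  step 11. node 1  ⊔preds=[-4,4]  new=[-4,4]  stable

Least fixpoint reached:
  node 0: [-2,4]
  node 1: [-4,4]
  node 2: [-4,4]
  node 3: [-4,-1]
  node 4: [-4,4]

[-2,4]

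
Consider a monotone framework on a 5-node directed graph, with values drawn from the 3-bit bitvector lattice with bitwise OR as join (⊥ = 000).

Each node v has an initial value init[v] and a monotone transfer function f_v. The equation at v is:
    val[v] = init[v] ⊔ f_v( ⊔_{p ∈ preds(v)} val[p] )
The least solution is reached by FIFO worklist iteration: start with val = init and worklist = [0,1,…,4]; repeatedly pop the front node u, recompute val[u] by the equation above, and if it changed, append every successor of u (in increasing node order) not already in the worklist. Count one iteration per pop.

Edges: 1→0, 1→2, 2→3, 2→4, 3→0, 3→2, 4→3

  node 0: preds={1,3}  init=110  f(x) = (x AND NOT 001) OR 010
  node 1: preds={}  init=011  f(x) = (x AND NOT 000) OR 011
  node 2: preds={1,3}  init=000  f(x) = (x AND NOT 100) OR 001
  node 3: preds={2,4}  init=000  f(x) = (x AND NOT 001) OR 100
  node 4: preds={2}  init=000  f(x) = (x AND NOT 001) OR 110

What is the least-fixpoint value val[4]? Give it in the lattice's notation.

Trace (8 dequeues):
  [1] u=0 | in 011 | out 110 | ==
  [2] u=1 | in 000 | out 011 | ==
  [3] u=2 | in 011 | out 011 | prev 000 | push {}
  [4] u=3 | in 011 | out 110 | prev 000 | push {0,2}
  [5] u=4 | in 011 | out 110 | prev 000 | push {3}
  [6] u=0 | in 111 | out 110 | ==
  [7] u=2 | in 111 | out 011 | ==
  [8] u=3 | in 111 | out 110 | ==

Converged values:
  [0] 110
  [1] 011
  [2] 011
  [3] 110
  [4] 110

110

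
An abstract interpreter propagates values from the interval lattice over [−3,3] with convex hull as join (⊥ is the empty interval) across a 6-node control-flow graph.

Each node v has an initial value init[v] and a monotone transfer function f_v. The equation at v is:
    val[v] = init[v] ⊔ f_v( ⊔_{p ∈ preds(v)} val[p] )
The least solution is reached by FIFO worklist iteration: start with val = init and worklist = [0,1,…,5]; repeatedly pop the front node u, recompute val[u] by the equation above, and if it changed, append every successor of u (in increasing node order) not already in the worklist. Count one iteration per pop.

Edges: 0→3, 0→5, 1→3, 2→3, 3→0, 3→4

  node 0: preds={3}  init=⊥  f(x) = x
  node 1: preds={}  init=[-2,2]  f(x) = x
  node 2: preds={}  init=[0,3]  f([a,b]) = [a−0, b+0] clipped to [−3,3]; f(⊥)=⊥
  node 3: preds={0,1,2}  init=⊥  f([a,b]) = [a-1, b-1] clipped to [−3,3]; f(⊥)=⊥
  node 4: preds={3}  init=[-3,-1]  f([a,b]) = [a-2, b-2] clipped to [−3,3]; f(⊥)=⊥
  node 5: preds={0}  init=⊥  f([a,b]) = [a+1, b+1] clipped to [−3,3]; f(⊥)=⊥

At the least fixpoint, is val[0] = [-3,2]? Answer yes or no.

Trace (9 dequeues):
  [1] u=0 | in ⊥ | out ⊥ | ==
  [2] u=1 | in ⊥ | out [-2,2] | ==
  [3] u=2 | in ⊥ | out [0,3] | ==
  [4] u=3 | in [-2,3] | out [-3,2] | prev ⊥ | push {0}
  [5] u=4 | in [-3,2] | out [-3,0] | prev [-3,-1] | push {}
  [6] u=5 | in ⊥ | out ⊥ | ==
  [7] u=0 | in [-3,2] | out [-3,2] | prev ⊥ | push {3,5}
  [8] u=3 | in [-3,3] | out [-3,2] | ==
  [9] u=5 | in [-3,2] | out [-2,3] | prev ⊥ | push {}

Converged values:
  [0] [-3,2]
  [1] [-2,2]
  [2] [0,3]
  [3] [-3,2]
  [4] [-3,0]
  [5] [-2,3]

yes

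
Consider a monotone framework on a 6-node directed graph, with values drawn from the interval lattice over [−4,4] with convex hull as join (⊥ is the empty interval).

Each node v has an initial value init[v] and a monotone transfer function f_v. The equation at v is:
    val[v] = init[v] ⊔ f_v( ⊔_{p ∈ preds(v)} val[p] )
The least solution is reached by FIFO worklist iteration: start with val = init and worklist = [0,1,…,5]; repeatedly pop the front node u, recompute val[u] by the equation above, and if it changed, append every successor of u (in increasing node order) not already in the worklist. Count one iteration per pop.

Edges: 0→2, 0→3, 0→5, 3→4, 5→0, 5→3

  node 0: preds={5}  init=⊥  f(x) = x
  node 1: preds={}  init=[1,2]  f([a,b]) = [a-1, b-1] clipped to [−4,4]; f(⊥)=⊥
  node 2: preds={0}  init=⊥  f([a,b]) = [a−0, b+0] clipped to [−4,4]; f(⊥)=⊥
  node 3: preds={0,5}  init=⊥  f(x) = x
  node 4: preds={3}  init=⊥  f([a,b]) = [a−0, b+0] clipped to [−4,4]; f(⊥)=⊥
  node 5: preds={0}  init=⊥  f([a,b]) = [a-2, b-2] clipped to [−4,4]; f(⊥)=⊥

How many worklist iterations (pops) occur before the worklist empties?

Trace (6 dequeues):
  [1] u=0 | in ⊥ | out ⊥ | ==
  [2] u=1 | in ⊥ | out [1,2] | ==
  [3] u=2 | in ⊥ | out ⊥ | ==
  [4] u=3 | in ⊥ | out ⊥ | ==
  [5] u=4 | in ⊥ | out ⊥ | ==
  [6] u=5 | in ⊥ | out ⊥ | ==

Converged values:
  [0] ⊥
  [1] [1,2]
  [2] ⊥
  [3] ⊥
  [4] ⊥
  [5] ⊥

6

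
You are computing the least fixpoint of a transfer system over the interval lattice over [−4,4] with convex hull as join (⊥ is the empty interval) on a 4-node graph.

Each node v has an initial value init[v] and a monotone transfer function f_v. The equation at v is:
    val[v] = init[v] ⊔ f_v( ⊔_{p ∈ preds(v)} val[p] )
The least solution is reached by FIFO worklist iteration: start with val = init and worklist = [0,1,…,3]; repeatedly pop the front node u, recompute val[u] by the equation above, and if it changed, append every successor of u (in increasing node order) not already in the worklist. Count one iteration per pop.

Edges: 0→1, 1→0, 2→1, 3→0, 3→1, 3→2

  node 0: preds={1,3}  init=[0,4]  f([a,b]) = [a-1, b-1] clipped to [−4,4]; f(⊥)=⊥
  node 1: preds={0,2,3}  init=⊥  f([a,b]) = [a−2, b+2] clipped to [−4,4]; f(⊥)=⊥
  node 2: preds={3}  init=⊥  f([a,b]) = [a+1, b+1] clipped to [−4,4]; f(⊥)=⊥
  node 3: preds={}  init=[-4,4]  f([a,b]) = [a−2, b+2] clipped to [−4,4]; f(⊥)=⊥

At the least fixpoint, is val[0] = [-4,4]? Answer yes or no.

yes

Worklist (6 pops):
  #1 pop 0: in=[-4,4] → [-4,4] (was [0,4]); enqueue []
  #2 pop 1: in=[-4,4] → [-4,4] (was ⊥); enqueue [0]
  #3 pop 2: in=[-4,4] → [-3,4] (was ⊥); enqueue [1]
  #4 pop 3: in=⊥ → [-4,4] (no change)
  #5 pop 0: in=[-4,4] → [-4,4] (no change)
  #6 pop 1: in=[-4,4] → [-4,4] (no change)

Fixpoint:
  val[0] = [-4,4]
  val[1] = [-4,4]
  val[2] = [-3,4]
  val[3] = [-4,4]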